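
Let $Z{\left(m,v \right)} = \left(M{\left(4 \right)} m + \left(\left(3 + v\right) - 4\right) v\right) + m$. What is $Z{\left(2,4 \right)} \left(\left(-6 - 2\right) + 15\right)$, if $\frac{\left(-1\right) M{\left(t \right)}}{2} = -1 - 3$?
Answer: $210$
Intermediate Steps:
$M{\left(t \right)} = 8$ ($M{\left(t \right)} = - 2 \left(-1 - 3\right) = \left(-2\right) \left(-4\right) = 8$)
$Z{\left(m,v \right)} = 9 m + v \left(-1 + v\right)$ ($Z{\left(m,v \right)} = \left(8 m + \left(\left(3 + v\right) - 4\right) v\right) + m = \left(8 m + \left(-1 + v\right) v\right) + m = \left(8 m + v \left(-1 + v\right)\right) + m = 9 m + v \left(-1 + v\right)$)
$Z{\left(2,4 \right)} \left(\left(-6 - 2\right) + 15\right) = \left(4^{2} - 4 + 9 \cdot 2\right) \left(\left(-6 - 2\right) + 15\right) = \left(16 - 4 + 18\right) \left(\left(-6 - 2\right) + 15\right) = 30 \left(-8 + 15\right) = 30 \cdot 7 = 210$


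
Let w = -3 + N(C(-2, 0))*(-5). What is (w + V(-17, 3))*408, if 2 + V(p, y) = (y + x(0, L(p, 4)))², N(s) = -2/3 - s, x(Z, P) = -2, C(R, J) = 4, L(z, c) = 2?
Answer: 7888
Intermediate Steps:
N(s) = -⅔ - s (N(s) = -2*⅓ - s = -⅔ - s)
V(p, y) = -2 + (-2 + y)² (V(p, y) = -2 + (y - 2)² = -2 + (-2 + y)²)
w = 61/3 (w = -3 + (-⅔ - 1*4)*(-5) = -3 + (-⅔ - 4)*(-5) = -3 - 14/3*(-5) = -3 + 70/3 = 61/3 ≈ 20.333)
(w + V(-17, 3))*408 = (61/3 + (-2 + (-2 + 3)²))*408 = (61/3 + (-2 + 1²))*408 = (61/3 + (-2 + 1))*408 = (61/3 - 1)*408 = (58/3)*408 = 7888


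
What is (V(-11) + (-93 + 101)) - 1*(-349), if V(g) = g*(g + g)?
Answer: 599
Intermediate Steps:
V(g) = 2*g² (V(g) = g*(2*g) = 2*g²)
(V(-11) + (-93 + 101)) - 1*(-349) = (2*(-11)² + (-93 + 101)) - 1*(-349) = (2*121 + 8) + 349 = (242 + 8) + 349 = 250 + 349 = 599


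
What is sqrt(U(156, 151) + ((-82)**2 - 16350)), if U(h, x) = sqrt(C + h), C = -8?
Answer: sqrt(-9626 + 2*sqrt(37)) ≈ 98.05*I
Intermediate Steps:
U(h, x) = sqrt(-8 + h)
sqrt(U(156, 151) + ((-82)**2 - 16350)) = sqrt(sqrt(-8 + 156) + ((-82)**2 - 16350)) = sqrt(sqrt(148) + (6724 - 16350)) = sqrt(2*sqrt(37) - 9626) = sqrt(-9626 + 2*sqrt(37))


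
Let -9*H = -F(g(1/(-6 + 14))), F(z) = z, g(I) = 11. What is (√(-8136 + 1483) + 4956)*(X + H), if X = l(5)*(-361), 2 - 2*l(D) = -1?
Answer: -8032850/3 - 9725*I*√6653/18 ≈ -2.6776e+6 - 44068.0*I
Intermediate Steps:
l(D) = 3/2 (l(D) = 1 - ½*(-1) = 1 + ½ = 3/2)
H = 11/9 (H = -(-1)*11/9 = -⅑*(-11) = 11/9 ≈ 1.2222)
X = -1083/2 (X = (3/2)*(-361) = -1083/2 ≈ -541.50)
(√(-8136 + 1483) + 4956)*(X + H) = (√(-8136 + 1483) + 4956)*(-1083/2 + 11/9) = (√(-6653) + 4956)*(-9725/18) = (I*√6653 + 4956)*(-9725/18) = (4956 + I*√6653)*(-9725/18) = -8032850/3 - 9725*I*√6653/18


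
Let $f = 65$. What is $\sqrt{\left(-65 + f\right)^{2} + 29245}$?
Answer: $\sqrt{29245} \approx 171.01$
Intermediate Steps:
$\sqrt{\left(-65 + f\right)^{2} + 29245} = \sqrt{\left(-65 + 65\right)^{2} + 29245} = \sqrt{0^{2} + 29245} = \sqrt{0 + 29245} = \sqrt{29245}$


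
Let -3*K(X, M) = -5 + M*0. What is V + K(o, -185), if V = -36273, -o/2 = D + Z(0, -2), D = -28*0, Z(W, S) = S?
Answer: -108814/3 ≈ -36271.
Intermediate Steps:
D = 0
o = 4 (o = -2*(0 - 2) = -2*(-2) = 4)
K(X, M) = 5/3 (K(X, M) = -(-5 + M*0)/3 = -(-5 + 0)/3 = -⅓*(-5) = 5/3)
V + K(o, -185) = -36273 + 5/3 = -108814/3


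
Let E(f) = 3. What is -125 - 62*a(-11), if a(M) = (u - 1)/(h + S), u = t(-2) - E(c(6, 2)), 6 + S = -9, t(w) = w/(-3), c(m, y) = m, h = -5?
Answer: -406/3 ≈ -135.33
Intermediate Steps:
t(w) = -w/3 (t(w) = w*(-⅓) = -w/3)
S = -15 (S = -6 - 9 = -15)
u = -7/3 (u = -⅓*(-2) - 1*3 = ⅔ - 3 = -7/3 ≈ -2.3333)
a(M) = ⅙ (a(M) = (-7/3 - 1)/(-5 - 15) = -10/3/(-20) = -10/3*(-1/20) = ⅙)
-125 - 62*a(-11) = -125 - 62*⅙ = -125 - 31/3 = -406/3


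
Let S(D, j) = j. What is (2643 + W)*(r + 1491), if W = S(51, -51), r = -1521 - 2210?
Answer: -5806080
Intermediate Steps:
r = -3731
W = -51
(2643 + W)*(r + 1491) = (2643 - 51)*(-3731 + 1491) = 2592*(-2240) = -5806080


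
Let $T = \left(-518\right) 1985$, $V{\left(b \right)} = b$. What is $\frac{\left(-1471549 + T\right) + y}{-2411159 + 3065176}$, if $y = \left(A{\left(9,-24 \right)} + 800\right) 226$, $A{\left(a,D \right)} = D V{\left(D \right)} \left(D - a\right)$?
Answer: $- \frac{6614787}{654017} \approx -10.114$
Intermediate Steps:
$T = -1028230$
$A{\left(a,D \right)} = D^{2} \left(D - a\right)$ ($A{\left(a,D \right)} = D D \left(D - a\right) = D^{2} \left(D - a\right)$)
$y = -4115008$ ($y = \left(\left(-24\right)^{2} \left(-24 - 9\right) + 800\right) 226 = \left(576 \left(-24 - 9\right) + 800\right) 226 = \left(576 \left(-33\right) + 800\right) 226 = \left(-19008 + 800\right) 226 = \left(-18208\right) 226 = -4115008$)
$\frac{\left(-1471549 + T\right) + y}{-2411159 + 3065176} = \frac{\left(-1471549 - 1028230\right) - 4115008}{-2411159 + 3065176} = \frac{-2499779 - 4115008}{654017} = \left(-6614787\right) \frac{1}{654017} = - \frac{6614787}{654017}$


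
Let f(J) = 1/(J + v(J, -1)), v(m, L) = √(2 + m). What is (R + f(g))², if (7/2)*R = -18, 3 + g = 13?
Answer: 599887/23716 + 1549*√3/6776 ≈ 25.691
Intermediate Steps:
g = 10 (g = -3 + 13 = 10)
R = -36/7 (R = (2/7)*(-18) = -36/7 ≈ -5.1429)
f(J) = 1/(J + √(2 + J))
(R + f(g))² = (-36/7 + 1/(10 + √(2 + 10)))² = (-36/7 + 1/(10 + √12))² = (-36/7 + 1/(10 + 2*√3))²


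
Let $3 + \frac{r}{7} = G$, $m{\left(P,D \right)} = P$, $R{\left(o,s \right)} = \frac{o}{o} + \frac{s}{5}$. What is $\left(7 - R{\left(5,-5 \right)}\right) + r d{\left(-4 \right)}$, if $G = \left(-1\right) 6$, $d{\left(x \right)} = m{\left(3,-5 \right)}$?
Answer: $-182$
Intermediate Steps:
$R{\left(o,s \right)} = 1 + \frac{s}{5}$ ($R{\left(o,s \right)} = 1 + s \frac{1}{5} = 1 + \frac{s}{5}$)
$d{\left(x \right)} = 3$
$G = -6$
$r = -63$ ($r = -21 + 7 \left(-6\right) = -21 - 42 = -63$)
$\left(7 - R{\left(5,-5 \right)}\right) + r d{\left(-4 \right)} = \left(7 - \left(1 + \frac{1}{5} \left(-5\right)\right)\right) - 189 = \left(7 - \left(1 - 1\right)\right) - 189 = \left(7 - 0\right) - 189 = \left(7 + 0\right) - 189 = 7 - 189 = -182$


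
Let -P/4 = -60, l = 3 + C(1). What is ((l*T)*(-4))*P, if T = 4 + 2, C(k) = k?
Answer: -23040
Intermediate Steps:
T = 6
l = 4 (l = 3 + 1 = 4)
P = 240 (P = -4*(-60) = 240)
((l*T)*(-4))*P = ((4*6)*(-4))*240 = (24*(-4))*240 = -96*240 = -23040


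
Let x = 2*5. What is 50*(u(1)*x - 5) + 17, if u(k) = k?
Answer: 267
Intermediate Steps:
x = 10
50*(u(1)*x - 5) + 17 = 50*(1*10 - 5) + 17 = 50*(10 - 5) + 17 = 50*5 + 17 = 250 + 17 = 267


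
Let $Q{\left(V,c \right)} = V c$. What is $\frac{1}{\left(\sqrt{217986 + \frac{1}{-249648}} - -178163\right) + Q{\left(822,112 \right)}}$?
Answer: $\frac{2176181616}{588061274070415} - \frac{4 \sqrt{849111654567981}}{18229899496182865} \approx 3.6942 \cdot 10^{-6}$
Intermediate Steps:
$\frac{1}{\left(\sqrt{217986 + \frac{1}{-249648}} - -178163\right) + Q{\left(822,112 \right)}} = \frac{1}{\left(\sqrt{217986 + \frac{1}{-249648}} - -178163\right) + 822 \cdot 112} = \frac{1}{\left(\sqrt{217986 - \frac{1}{249648}} + 178163\right) + 92064} = \frac{1}{\left(\sqrt{\frac{54419768927}{249648}} + 178163\right) + 92064} = \frac{1}{\left(\frac{\sqrt{849111654567981}}{62412} + 178163\right) + 92064} = \frac{1}{\left(178163 + \frac{\sqrt{849111654567981}}{62412}\right) + 92064} = \frac{1}{270227 + \frac{\sqrt{849111654567981}}{62412}}$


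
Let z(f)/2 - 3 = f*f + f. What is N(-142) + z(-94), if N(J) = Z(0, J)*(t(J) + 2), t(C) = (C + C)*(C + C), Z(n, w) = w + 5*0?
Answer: -11435946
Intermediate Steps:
Z(n, w) = w (Z(n, w) = w + 0 = w)
t(C) = 4*C² (t(C) = (2*C)*(2*C) = 4*C²)
z(f) = 6 + 2*f + 2*f² (z(f) = 6 + 2*(f*f + f) = 6 + 2*(f² + f) = 6 + 2*(f + f²) = 6 + (2*f + 2*f²) = 6 + 2*f + 2*f²)
N(J) = J*(2 + 4*J²) (N(J) = J*(4*J² + 2) = J*(2 + 4*J²))
N(-142) + z(-94) = (2*(-142) + 4*(-142)³) + (6 + 2*(-94) + 2*(-94)²) = (-284 + 4*(-2863288)) + (6 - 188 + 2*8836) = (-284 - 11453152) + (6 - 188 + 17672) = -11453436 + 17490 = -11435946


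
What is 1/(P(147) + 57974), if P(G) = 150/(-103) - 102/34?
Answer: 103/5970863 ≈ 1.7250e-5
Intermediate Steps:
P(G) = -459/103 (P(G) = 150*(-1/103) - 102*1/34 = -150/103 - 3 = -459/103)
1/(P(147) + 57974) = 1/(-459/103 + 57974) = 1/(5970863/103) = 103/5970863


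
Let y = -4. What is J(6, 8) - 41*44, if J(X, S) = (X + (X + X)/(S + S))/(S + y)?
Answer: -28837/16 ≈ -1802.3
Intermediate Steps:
J(X, S) = (X + X/S)/(-4 + S) (J(X, S) = (X + (X + X)/(S + S))/(S - 4) = (X + (2*X)/((2*S)))/(-4 + S) = (X + (2*X)*(1/(2*S)))/(-4 + S) = (X + X/S)/(-4 + S))
J(6, 8) - 41*44 = 6*(1 + 8)/(8*(-4 + 8)) - 41*44 = 6*(1/8)*9/4 - 1804 = 6*(1/8)*(1/4)*9 - 1804 = 27/16 - 1804 = -28837/16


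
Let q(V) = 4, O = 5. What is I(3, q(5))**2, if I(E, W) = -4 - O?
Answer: 81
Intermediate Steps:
I(E, W) = -9 (I(E, W) = -4 - 1*5 = -4 - 5 = -9)
I(3, q(5))**2 = (-9)**2 = 81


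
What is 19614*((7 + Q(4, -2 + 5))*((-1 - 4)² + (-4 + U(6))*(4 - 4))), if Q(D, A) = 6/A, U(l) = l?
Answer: 4413150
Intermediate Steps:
19614*((7 + Q(4, -2 + 5))*((-1 - 4)² + (-4 + U(6))*(4 - 4))) = 19614*((7 + 6/(-2 + 5))*((-1 - 4)² + (-4 + 6)*(4 - 4))) = 19614*((7 + 6/3)*((-5)² + 2*0)) = 19614*((7 + 6*(⅓))*(25 + 0)) = 19614*((7 + 2)*25) = 19614*(9*25) = 19614*225 = 4413150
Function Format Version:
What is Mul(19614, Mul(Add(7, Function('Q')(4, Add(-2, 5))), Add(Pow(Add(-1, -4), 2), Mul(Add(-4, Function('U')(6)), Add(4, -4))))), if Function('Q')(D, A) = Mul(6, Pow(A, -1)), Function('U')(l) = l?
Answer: 4413150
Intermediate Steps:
Mul(19614, Mul(Add(7, Function('Q')(4, Add(-2, 5))), Add(Pow(Add(-1, -4), 2), Mul(Add(-4, Function('U')(6)), Add(4, -4))))) = Mul(19614, Mul(Add(7, Mul(6, Pow(Add(-2, 5), -1))), Add(Pow(Add(-1, -4), 2), Mul(Add(-4, 6), Add(4, -4))))) = Mul(19614, Mul(Add(7, Mul(6, Pow(3, -1))), Add(Pow(-5, 2), Mul(2, 0)))) = Mul(19614, Mul(Add(7, Mul(6, Rational(1, 3))), Add(25, 0))) = Mul(19614, Mul(Add(7, 2), 25)) = Mul(19614, Mul(9, 25)) = Mul(19614, 225) = 4413150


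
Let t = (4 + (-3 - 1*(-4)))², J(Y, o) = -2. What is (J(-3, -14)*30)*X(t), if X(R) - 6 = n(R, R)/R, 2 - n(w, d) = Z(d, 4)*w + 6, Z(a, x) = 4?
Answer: -552/5 ≈ -110.40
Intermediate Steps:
n(w, d) = -4 - 4*w (n(w, d) = 2 - (4*w + 6) = 2 - (6 + 4*w) = 2 + (-6 - 4*w) = -4 - 4*w)
t = 25 (t = (4 + (-3 + 4))² = (4 + 1)² = 5² = 25)
X(R) = 6 + (-4 - 4*R)/R
(J(-3, -14)*30)*X(t) = (-2*30)*(2 - 4/25) = -60*(2 - 4*1/25) = -60*(2 - 4/25) = -60*46/25 = -552/5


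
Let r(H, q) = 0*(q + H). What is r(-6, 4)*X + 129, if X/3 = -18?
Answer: 129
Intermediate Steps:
r(H, q) = 0 (r(H, q) = 0*(H + q) = 0)
X = -54 (X = 3*(-18) = -54)
r(-6, 4)*X + 129 = 0*(-54) + 129 = 0 + 129 = 129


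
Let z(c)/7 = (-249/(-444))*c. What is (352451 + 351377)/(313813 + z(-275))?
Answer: 104166544/46284549 ≈ 2.2506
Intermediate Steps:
z(c) = 581*c/148 (z(c) = 7*((-249/(-444))*c) = 7*((-249*(-1/444))*c) = 7*(83*c/148) = 581*c/148)
(352451 + 351377)/(313813 + z(-275)) = (352451 + 351377)/(313813 + (581/148)*(-275)) = 703828/(313813 - 159775/148) = 703828/(46284549/148) = 703828*(148/46284549) = 104166544/46284549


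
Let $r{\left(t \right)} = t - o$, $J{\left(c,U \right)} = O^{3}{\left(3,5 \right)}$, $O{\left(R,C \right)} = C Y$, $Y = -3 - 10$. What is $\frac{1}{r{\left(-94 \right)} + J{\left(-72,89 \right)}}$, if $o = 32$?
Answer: $- \frac{1}{274751} \approx -3.6397 \cdot 10^{-6}$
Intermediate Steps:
$Y = -13$ ($Y = -3 - 10 = -13$)
$O{\left(R,C \right)} = - 13 C$ ($O{\left(R,C \right)} = C \left(-13\right) = - 13 C$)
$J{\left(c,U \right)} = -274625$ ($J{\left(c,U \right)} = \left(\left(-13\right) 5\right)^{3} = \left(-65\right)^{3} = -274625$)
$r{\left(t \right)} = -32 + t$ ($r{\left(t \right)} = t - 32 = -32 + t$)
$\frac{1}{r{\left(-94 \right)} + J{\left(-72,89 \right)}} = \frac{1}{\left(-32 - 94\right) - 274625} = \frac{1}{-126 - 274625} = \frac{1}{-274751} = - \frac{1}{274751}$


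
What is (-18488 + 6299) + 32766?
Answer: 20577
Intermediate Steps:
(-18488 + 6299) + 32766 = -12189 + 32766 = 20577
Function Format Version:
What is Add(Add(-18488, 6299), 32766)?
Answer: 20577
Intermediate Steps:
Add(Add(-18488, 6299), 32766) = Add(-12189, 32766) = 20577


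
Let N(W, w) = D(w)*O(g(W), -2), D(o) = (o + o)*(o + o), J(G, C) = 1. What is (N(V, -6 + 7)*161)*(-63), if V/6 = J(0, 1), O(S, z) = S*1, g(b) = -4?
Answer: 162288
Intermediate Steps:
D(o) = 4*o² (D(o) = (2*o)*(2*o) = 4*o²)
O(S, z) = S
V = 6 (V = 6*1 = 6)
N(W, w) = -16*w² (N(W, w) = (4*w²)*(-4) = -16*w²)
(N(V, -6 + 7)*161)*(-63) = (-16*(-6 + 7)²*161)*(-63) = (-16*1²*161)*(-63) = (-16*1*161)*(-63) = -16*161*(-63) = -2576*(-63) = 162288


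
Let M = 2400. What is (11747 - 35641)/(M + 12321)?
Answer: -23894/14721 ≈ -1.6231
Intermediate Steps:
(11747 - 35641)/(M + 12321) = (11747 - 35641)/(2400 + 12321) = -23894/14721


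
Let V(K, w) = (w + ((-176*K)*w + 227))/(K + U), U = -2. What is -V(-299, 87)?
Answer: 654086/43 ≈ 15211.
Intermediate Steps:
V(K, w) = (227 + w - 176*K*w)/(-2 + K) (V(K, w) = (w + ((-176*K)*w + 227))/(K - 2) = (w + (-176*K*w + 227))/(-2 + K) = (w + (227 - 176*K*w))/(-2 + K) = (227 + w - 176*K*w)/(-2 + K))
-V(-299, 87) = -(227 + 87 - 176*(-299)*87)/(-2 - 299) = -(227 + 87 + 4578288)/(-301) = -(-1)*4578602/301 = -1*(-654086/43) = 654086/43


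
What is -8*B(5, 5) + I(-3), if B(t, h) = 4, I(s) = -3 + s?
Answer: -38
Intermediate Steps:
-8*B(5, 5) + I(-3) = -8*4 + (-3 - 3) = -32 - 6 = -38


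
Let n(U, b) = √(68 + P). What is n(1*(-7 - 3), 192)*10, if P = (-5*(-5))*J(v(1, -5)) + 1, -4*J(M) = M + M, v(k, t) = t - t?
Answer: 10*√69 ≈ 83.066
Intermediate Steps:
v(k, t) = 0
J(M) = -M/2 (J(M) = -(M + M)/4 = -M/2)
P = 1 (P = (-5*(-5))*(-½*0) + 1 = 25*0 + 1 = 0 + 1 = 1)
n(U, b) = √69 (n(U, b) = √(68 + 1) = √69)
n(1*(-7 - 3), 192)*10 = √69*10 = 10*√69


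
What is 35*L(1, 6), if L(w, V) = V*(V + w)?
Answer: 1470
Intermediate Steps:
35*L(1, 6) = 35*(6*(6 + 1)) = 35*(6*7) = 35*42 = 1470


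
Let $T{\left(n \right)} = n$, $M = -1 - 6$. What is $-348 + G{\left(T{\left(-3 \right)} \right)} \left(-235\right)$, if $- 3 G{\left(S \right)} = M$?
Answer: $- \frac{2689}{3} \approx -896.33$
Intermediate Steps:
$M = -7$ ($M = -1 - 6 = -7$)
$G{\left(S \right)} = \frac{7}{3}$ ($G{\left(S \right)} = \left(- \frac{1}{3}\right) \left(-7\right) = \frac{7}{3}$)
$-348 + G{\left(T{\left(-3 \right)} \right)} \left(-235\right) = -348 + \frac{7}{3} \left(-235\right) = -348 - \frac{1645}{3} = - \frac{2689}{3}$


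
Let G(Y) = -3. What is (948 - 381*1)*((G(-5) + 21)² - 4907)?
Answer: -2598561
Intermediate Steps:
(948 - 381*1)*((G(-5) + 21)² - 4907) = (948 - 381*1)*((-3 + 21)² - 4907) = (948 - 381)*(18² - 4907) = 567*(324 - 4907) = 567*(-4583) = -2598561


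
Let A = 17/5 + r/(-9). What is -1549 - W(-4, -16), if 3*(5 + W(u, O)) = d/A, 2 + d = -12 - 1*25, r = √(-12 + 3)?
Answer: -311123/202 + 75*I/202 ≈ -1540.2 + 0.37129*I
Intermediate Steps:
r = 3*I (r = √(-9) = 3*I ≈ 3.0*I)
A = 17/5 - I/3 (A = 17/5 + (3*I)/(-9) = 17*(⅕) + (3*I)*(-⅑) = 17/5 - I/3 ≈ 3.4 - 0.33333*I)
d = -39 (d = -2 + (-12 - 1*25) = -2 + (-12 - 25) = -2 - 37 = -39)
W(u, O) = -5 - 225*(17/5 + I/3)/202 (W(u, O) = -5 + (-39*225*(17/5 + I/3)/2626)/3 = -5 + (-675*(17/5 + I/3)/202)/3 = -5 - 225*(17/5 + I/3)/202)
-1549 - W(-4, -16) = -1549 - (-1775/202 - 75*I/202) = -1549 + (1775/202 + 75*I/202) = -311123/202 + 75*I/202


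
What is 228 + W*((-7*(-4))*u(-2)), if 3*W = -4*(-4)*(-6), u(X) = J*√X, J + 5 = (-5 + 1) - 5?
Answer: 228 + 12544*I*√2 ≈ 228.0 + 17740.0*I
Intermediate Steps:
J = -14 (J = -5 + ((-5 + 1) - 5) = -5 + (-4 - 5) = -5 - 9 = -14)
u(X) = -14*√X
W = -32 (W = (-4*(-4)*(-6))/3 = (16*(-6))/3 = (⅓)*(-96) = -32)
228 + W*((-7*(-4))*u(-2)) = 228 - 32*(-7*(-4))*(-14*I*√2) = 228 - 896*(-14*I*√2) = 228 - (-12544)*I*√2 = 228 + 12544*I*√2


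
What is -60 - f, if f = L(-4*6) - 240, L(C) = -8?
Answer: 188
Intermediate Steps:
f = -248 (f = -8 - 240 = -248)
-60 - f = -60 - 1*(-248) = -60 + 248 = 188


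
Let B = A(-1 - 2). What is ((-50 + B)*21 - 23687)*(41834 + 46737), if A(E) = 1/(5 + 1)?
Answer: -4381341657/2 ≈ -2.1907e+9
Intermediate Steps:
A(E) = 1/6
B = 1/6 ≈ 0.16667
((-50 + B)*21 - 23687)*(41834 + 46737) = ((-50 + 1/6)*21 - 23687)*(41834 + 46737) = (-299/6*21 - 23687)*88571 = (-2093/2 - 23687)*88571 = -49467/2*88571 = -4381341657/2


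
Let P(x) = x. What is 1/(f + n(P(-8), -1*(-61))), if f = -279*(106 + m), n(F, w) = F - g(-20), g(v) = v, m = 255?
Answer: -1/100707 ≈ -9.9298e-6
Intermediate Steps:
n(F, w) = 20 + F (n(F, w) = F - 1*(-20) = F + 20 = 20 + F)
f = -100719 (f = -279*(106 + 255) = -279*361 = -100719)
1/(f + n(P(-8), -1*(-61))) = 1/(-100719 + (20 - 8)) = 1/(-100719 + 12) = 1/(-100707) = -1/100707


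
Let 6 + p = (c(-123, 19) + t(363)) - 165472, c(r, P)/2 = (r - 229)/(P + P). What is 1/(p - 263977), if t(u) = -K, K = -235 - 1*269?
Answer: -19/8150421 ≈ -2.3312e-6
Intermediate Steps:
c(r, P) = (-229 + r)/P (c(r, P) = 2*((r - 229)/(P + P)) = 2*((-229 + r)/((2*P))) = 2*((-229 + r)*(1/(2*P))) = 2*((-229 + r)/(2*P)) = (-229 + r)/P)
K = -504 (K = -235 - 269 = -504)
t(u) = 504 (t(u) = -1*(-504) = 504)
p = -3134858/19 (p = -6 + (((-229 - 123)/19 + 504) - 165472) = -6 + (((1/19)*(-352) + 504) - 165472) = -6 + ((-352/19 + 504) - 165472) = -6 + (9224/19 - 165472) = -6 - 3134744/19 = -3134858/19 ≈ -1.6499e+5)
1/(p - 263977) = 1/(-3134858/19 - 263977) = 1/(-8150421/19) = -19/8150421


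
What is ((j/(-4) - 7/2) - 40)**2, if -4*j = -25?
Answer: 519841/256 ≈ 2030.6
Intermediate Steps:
j = 25/4 (j = -1/4*(-25) = 25/4 ≈ 6.2500)
((j/(-4) - 7/2) - 40)**2 = (((25/4)/(-4) - 7/2) - 40)**2 = (((25/4)*(-1/4) - 7*1/2) - 40)**2 = ((-25/16 - 7/2) - 40)**2 = (-81/16 - 40)**2 = (-721/16)**2 = 519841/256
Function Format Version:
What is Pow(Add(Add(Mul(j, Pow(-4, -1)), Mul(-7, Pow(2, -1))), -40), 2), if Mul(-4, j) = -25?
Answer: Rational(519841, 256) ≈ 2030.6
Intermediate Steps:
j = Rational(25, 4) (j = Mul(Rational(-1, 4), -25) = Rational(25, 4) ≈ 6.2500)
Pow(Add(Add(Mul(j, Pow(-4, -1)), Mul(-7, Pow(2, -1))), -40), 2) = Pow(Add(Add(Mul(Rational(25, 4), Pow(-4, -1)), Mul(-7, Pow(2, -1))), -40), 2) = Pow(Add(Add(Mul(Rational(25, 4), Rational(-1, 4)), Mul(-7, Rational(1, 2))), -40), 2) = Pow(Add(Add(Rational(-25, 16), Rational(-7, 2)), -40), 2) = Pow(Add(Rational(-81, 16), -40), 2) = Pow(Rational(-721, 16), 2) = Rational(519841, 256)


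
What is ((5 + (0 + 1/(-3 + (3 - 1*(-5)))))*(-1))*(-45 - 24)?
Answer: 1794/5 ≈ 358.80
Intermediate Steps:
((5 + (0 + 1/(-3 + (3 - 1*(-5)))))*(-1))*(-45 - 24) = ((5 + (0 + 1/(-3 + (3 + 5))))*(-1))*(-69) = ((5 + (0 + 1/(-3 + 8)))*(-1))*(-69) = ((5 + (0 + 1/5))*(-1))*(-69) = ((5 + (0 + (⅕)*1))*(-1))*(-69) = ((5 + (0 + ⅕))*(-1))*(-69) = ((5 + ⅕)*(-1))*(-69) = ((26/5)*(-1))*(-69) = -26/5*(-69) = 1794/5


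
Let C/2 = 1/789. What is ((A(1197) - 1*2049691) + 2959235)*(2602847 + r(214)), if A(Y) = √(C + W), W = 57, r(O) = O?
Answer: 2367598514184 + 4338435*√1419411/263 ≈ 2.3676e+12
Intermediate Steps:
C = 2/789 ≈ 0.0025349
A(Y) = 5*√1419411/789 (A(Y) = √(2/789 + 57) = √(44975/789) = 5*√1419411/789)
((A(1197) - 1*2049691) + 2959235)*(2602847 + r(214)) = ((5*√1419411/789 - 1*2049691) + 2959235)*(2602847 + 214) = ((5*√1419411/789 - 2049691) + 2959235)*2603061 = ((-2049691 + 5*√1419411/789) + 2959235)*2603061 = (909544 + 5*√1419411/789)*2603061 = 2367598514184 + 4338435*√1419411/263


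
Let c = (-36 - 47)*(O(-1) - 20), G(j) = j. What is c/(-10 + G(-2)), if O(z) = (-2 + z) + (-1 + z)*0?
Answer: -1909/12 ≈ -159.08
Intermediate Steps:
O(z) = -2 + z (O(z) = (-2 + z) + 0 = -2 + z)
c = 1909 (c = (-36 - 47)*((-2 - 1) - 20) = -83*(-3 - 20) = -83*(-23) = 1909)
c/(-10 + G(-2)) = 1909/(-10 - 2) = 1909/(-12) = 1909*(-1/12) = -1909/12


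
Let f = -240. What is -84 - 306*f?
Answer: 73356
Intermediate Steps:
-84 - 306*f = -84 - 306*(-240) = -84 + 73440 = 73356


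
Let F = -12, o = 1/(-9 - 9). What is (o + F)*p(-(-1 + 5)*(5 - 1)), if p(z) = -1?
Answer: 217/18 ≈ 12.056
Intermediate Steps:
o = -1/18 (o = 1/(-18) = -1/18 ≈ -0.055556)
(o + F)*p(-(-1 + 5)*(5 - 1)) = (-1/18 - 12)*(-1) = -217/18*(-1) = 217/18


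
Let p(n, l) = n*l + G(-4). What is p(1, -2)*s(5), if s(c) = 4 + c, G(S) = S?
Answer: -54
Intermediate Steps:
p(n, l) = -4 + l*n (p(n, l) = n*l - 4 = l*n - 4 = -4 + l*n)
p(1, -2)*s(5) = (-4 - 2*1)*(4 + 5) = (-4 - 2)*9 = -6*9 = -54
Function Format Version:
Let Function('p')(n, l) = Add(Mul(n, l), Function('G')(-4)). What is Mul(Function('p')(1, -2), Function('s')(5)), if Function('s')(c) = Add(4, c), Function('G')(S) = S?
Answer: -54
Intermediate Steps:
Function('p')(n, l) = Add(-4, Mul(l, n)) (Function('p')(n, l) = Add(Mul(n, l), -4) = Add(Mul(l, n), -4) = Add(-4, Mul(l, n)))
Mul(Function('p')(1, -2), Function('s')(5)) = Mul(Add(-4, Mul(-2, 1)), Add(4, 5)) = Mul(Add(-4, -2), 9) = Mul(-6, 9) = -54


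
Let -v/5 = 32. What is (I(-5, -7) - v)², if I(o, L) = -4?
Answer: 24336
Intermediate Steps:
v = -160 (v = -5*32 = -160)
(I(-5, -7) - v)² = (-4 - 1*(-160))² = (-4 + 160)² = 156² = 24336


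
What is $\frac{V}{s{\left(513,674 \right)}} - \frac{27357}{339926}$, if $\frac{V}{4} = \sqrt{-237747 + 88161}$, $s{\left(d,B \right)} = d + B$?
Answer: $- \frac{27357}{339926} + \frac{4 i \sqrt{149586}}{1187} \approx -0.080479 + 1.3033 i$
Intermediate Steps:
$s{\left(d,B \right)} = B + d$
$V = 4 i \sqrt{149586}$ ($V = 4 \sqrt{-237747 + 88161} = 4 \sqrt{-149586} = 4 i \sqrt{149586} \approx 1547.1 i$)
$\frac{V}{s{\left(513,674 \right)}} - \frac{27357}{339926} = \frac{4 i \sqrt{149586}}{674 + 513} - \frac{27357}{339926} = \frac{4 i \sqrt{149586}}{1187} - \frac{27357}{339926} = - \frac{27357}{339926} + \frac{4 i \sqrt{149586}}{1187}$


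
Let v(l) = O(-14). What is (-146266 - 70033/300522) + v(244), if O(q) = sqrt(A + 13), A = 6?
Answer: -43956220885/300522 + sqrt(19) ≈ -1.4626e+5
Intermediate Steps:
O(q) = sqrt(19) (O(q) = sqrt(6 + 13) = sqrt(19))
v(l) = sqrt(19)
(-146266 - 70033/300522) + v(244) = (-146266 - 70033/300522) + sqrt(19) = -43956220885/300522 + sqrt(19)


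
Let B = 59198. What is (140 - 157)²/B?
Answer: 289/59198 ≈ 0.0048819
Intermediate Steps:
(140 - 157)²/B = (140 - 157)²/59198 = (-17)²*(1/59198) = 289*(1/59198) = 289/59198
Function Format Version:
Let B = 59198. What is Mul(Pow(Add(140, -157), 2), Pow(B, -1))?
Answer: Rational(289, 59198) ≈ 0.0048819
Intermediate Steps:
Mul(Pow(Add(140, -157), 2), Pow(B, -1)) = Mul(Pow(Add(140, -157), 2), Pow(59198, -1)) = Mul(Pow(-17, 2), Rational(1, 59198)) = Mul(289, Rational(1, 59198)) = Rational(289, 59198)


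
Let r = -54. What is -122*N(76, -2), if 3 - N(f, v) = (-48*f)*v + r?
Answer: 883158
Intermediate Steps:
N(f, v) = 57 + 48*f*v (N(f, v) = 3 - ((-48*f)*v - 54) = 3 - (-48*f*v - 54) = 3 - (-54 - 48*f*v) = 3 + (54 + 48*f*v) = 57 + 48*f*v)
-122*N(76, -2) = -122*(57 + 48*76*(-2)) = -122*(57 - 7296) = -122*(-7239) = 883158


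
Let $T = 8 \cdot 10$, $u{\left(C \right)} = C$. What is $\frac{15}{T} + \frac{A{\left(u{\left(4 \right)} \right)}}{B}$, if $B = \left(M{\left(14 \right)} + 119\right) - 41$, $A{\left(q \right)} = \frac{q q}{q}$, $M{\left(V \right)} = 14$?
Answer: $\frac{85}{368} \approx 0.23098$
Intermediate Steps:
$A{\left(q \right)} = q$ ($A{\left(q \right)} = \frac{q^{2}}{q} = q$)
$T = 80$
$B = 92$ ($B = \left(14 + 119\right) - 41 = 133 - 41 = 92$)
$\frac{15}{T} + \frac{A{\left(u{\left(4 \right)} \right)}}{B} = \frac{15}{80} + \frac{4}{92} = 15 \cdot \frac{1}{80} + 4 \cdot \frac{1}{92} = \frac{3}{16} + \frac{1}{23} = \frac{85}{368}$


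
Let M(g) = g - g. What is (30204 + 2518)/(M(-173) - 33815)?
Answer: -32722/33815 ≈ -0.96768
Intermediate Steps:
M(g) = 0
(30204 + 2518)/(M(-173) - 33815) = (30204 + 2518)/(0 - 33815) = 32722/(-33815) = 32722*(-1/33815) = -32722/33815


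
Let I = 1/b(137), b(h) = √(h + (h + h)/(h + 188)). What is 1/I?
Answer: √582387/65 ≈ 11.741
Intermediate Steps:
b(h) = √(h + 2*h/(188 + h)) (b(h) = √(h + (2*h)/(188 + h)) = √(h + 2*h/(188 + h)))
I = 5*√582387/44799 (I = 1/(√(137*(190 + 137)/(188 + 137))) = 1/(√(137*327/325)) = 1/(√(137*(1/325)*327)) = 1/(√(44799/325)) = 1/(√582387/65) = 5*√582387/44799 ≈ 0.085174)
1/I = 1/(5*√582387/44799) = √582387/65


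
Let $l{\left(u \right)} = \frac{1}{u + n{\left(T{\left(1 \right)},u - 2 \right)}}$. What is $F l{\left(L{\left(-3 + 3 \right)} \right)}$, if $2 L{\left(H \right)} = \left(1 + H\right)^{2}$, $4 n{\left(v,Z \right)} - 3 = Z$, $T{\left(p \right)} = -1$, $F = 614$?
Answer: $\frac{4912}{7} \approx 701.71$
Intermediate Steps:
$n{\left(v,Z \right)} = \frac{3}{4} + \frac{Z}{4}$
$L{\left(H \right)} = \frac{\left(1 + H\right)^{2}}{2}$
$l{\left(u \right)} = \frac{1}{\frac{1}{4} + \frac{5 u}{4}}$ ($l{\left(u \right)} = \frac{1}{u + \left(\frac{3}{4} + \frac{u - 2}{4}\right)} = \frac{1}{u + \left(\frac{3}{4} + \frac{-2 + u}{4}\right)} = \frac{1}{u + \left(\frac{3}{4} + \left(- \frac{1}{2} + \frac{u}{4}\right)\right)} = \frac{1}{u + \left(\frac{1}{4} + \frac{u}{4}\right)} = \frac{1}{\frac{1}{4} + \frac{5 u}{4}}$)
$F l{\left(L{\left(-3 + 3 \right)} \right)} = 614 \frac{4}{1 + 5 \frac{\left(1 + \left(-3 + 3\right)\right)^{2}}{2}} = 614 \frac{4}{1 + 5 \frac{\left(1 + 0\right)^{2}}{2}} = 614 \frac{4}{1 + 5 \frac{1^{2}}{2}} = 614 \frac{4}{1 + 5 \cdot \frac{1}{2} \cdot 1} = 614 \frac{4}{1 + 5 \cdot \frac{1}{2}} = 614 \frac{4}{1 + \frac{5}{2}} = 614 \frac{4}{\frac{7}{2}} = 614 \cdot 4 \cdot \frac{2}{7} = 614 \cdot \frac{8}{7} = \frac{4912}{7}$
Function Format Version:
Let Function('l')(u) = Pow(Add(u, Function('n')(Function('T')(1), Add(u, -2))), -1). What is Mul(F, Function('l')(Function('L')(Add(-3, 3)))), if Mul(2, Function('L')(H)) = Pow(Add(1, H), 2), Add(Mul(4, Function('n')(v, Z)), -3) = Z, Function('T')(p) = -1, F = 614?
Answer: Rational(4912, 7) ≈ 701.71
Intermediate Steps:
Function('n')(v, Z) = Add(Rational(3, 4), Mul(Rational(1, 4), Z))
Function('L')(H) = Mul(Rational(1, 2), Pow(Add(1, H), 2))
Function('l')(u) = Pow(Add(Rational(1, 4), Mul(Rational(5, 4), u)), -1) (Function('l')(u) = Pow(Add(u, Add(Rational(3, 4), Mul(Rational(1, 4), Add(u, -2)))), -1) = Pow(Add(u, Add(Rational(3, 4), Mul(Rational(1, 4), Add(-2, u)))), -1) = Pow(Add(u, Add(Rational(3, 4), Add(Rational(-1, 2), Mul(Rational(1, 4), u)))), -1) = Pow(Add(u, Add(Rational(1, 4), Mul(Rational(1, 4), u))), -1) = Pow(Add(Rational(1, 4), Mul(Rational(5, 4), u)), -1))
Mul(F, Function('l')(Function('L')(Add(-3, 3)))) = Mul(614, Mul(4, Pow(Add(1, Mul(5, Mul(Rational(1, 2), Pow(Add(1, Add(-3, 3)), 2)))), -1))) = Mul(614, Mul(4, Pow(Add(1, Mul(5, Mul(Rational(1, 2), Pow(Add(1, 0), 2)))), -1))) = Mul(614, Mul(4, Pow(Add(1, Mul(5, Mul(Rational(1, 2), Pow(1, 2)))), -1))) = Mul(614, Mul(4, Pow(Add(1, Mul(5, Mul(Rational(1, 2), 1))), -1))) = Mul(614, Mul(4, Pow(Add(1, Mul(5, Rational(1, 2))), -1))) = Mul(614, Mul(4, Pow(Add(1, Rational(5, 2)), -1))) = Mul(614, Mul(4, Pow(Rational(7, 2), -1))) = Mul(614, Mul(4, Rational(2, 7))) = Mul(614, Rational(8, 7)) = Rational(4912, 7)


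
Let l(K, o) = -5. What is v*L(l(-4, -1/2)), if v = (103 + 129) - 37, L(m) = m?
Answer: -975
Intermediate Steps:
v = 195 (v = 232 - 37 = 195)
v*L(l(-4, -1/2)) = 195*(-5) = -975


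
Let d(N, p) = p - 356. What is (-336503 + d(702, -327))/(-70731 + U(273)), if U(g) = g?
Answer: 168593/35229 ≈ 4.7856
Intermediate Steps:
d(N, p) = -356 + p
(-336503 + d(702, -327))/(-70731 + U(273)) = (-336503 + (-356 - 327))/(-70731 + 273) = (-336503 - 683)/(-70458) = -337186*(-1/70458) = 168593/35229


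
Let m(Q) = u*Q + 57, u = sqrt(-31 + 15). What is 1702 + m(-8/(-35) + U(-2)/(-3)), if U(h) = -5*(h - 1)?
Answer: 1759 - 668*I/35 ≈ 1759.0 - 19.086*I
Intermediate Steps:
U(h) = 5 - 5*h (U(h) = -5*(-1 + h) = 5 - 5*h)
u = 4*I (u = sqrt(-16) = 4*I ≈ 4.0*I)
m(Q) = 57 + 4*I*Q (m(Q) = (4*I)*Q + 57 = 4*I*Q + 57 = 57 + 4*I*Q)
1702 + m(-8/(-35) + U(-2)/(-3)) = 1702 + (57 + 4*I*(-8/(-35) + (5 - 5*(-2))/(-3))) = 1702 + (57 + 4*I*(-8*(-1/35) + (5 + 10)*(-1/3))) = 1702 + (57 + 4*I*(8/35 + 15*(-1/3))) = 1702 + (57 + 4*I*(8/35 - 5)) = 1702 + (57 + 4*I*(-167/35)) = 1702 + (57 - 668*I/35) = 1759 - 668*I/35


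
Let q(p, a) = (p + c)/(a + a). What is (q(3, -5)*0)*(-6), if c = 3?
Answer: 0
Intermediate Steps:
q(p, a) = (3 + p)/(2*a) (q(p, a) = (p + 3)/(a + a) = (3 + p)/((2*a)) = (3 + p)*(1/(2*a)) = (3 + p)/(2*a))
(q(3, -5)*0)*(-6) = (((½)*(3 + 3)/(-5))*0)*(-6) = (((½)*(-⅕)*6)*0)*(-6) = -⅗*0*(-6) = 0*(-6) = 0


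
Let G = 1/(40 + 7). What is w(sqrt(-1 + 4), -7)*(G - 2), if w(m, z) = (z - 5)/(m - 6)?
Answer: -2232/517 - 372*sqrt(3)/517 ≈ -5.5635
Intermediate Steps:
G = 1/47 ≈ 0.021277
w(m, z) = (-5 + z)/(-6 + m)
w(sqrt(-1 + 4), -7)*(G - 2) = ((-5 - 7)/(-6 + sqrt(-1 + 4)))*(1/47 - 2) = (-12/(-6 + sqrt(3)))*(-93/47) = -12/(-6 + sqrt(3))*(-93/47) = 1116/(47*(-6 + sqrt(3)))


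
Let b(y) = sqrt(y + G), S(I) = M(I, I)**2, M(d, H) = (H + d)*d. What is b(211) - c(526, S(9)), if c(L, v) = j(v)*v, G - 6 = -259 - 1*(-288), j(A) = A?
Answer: -688747536 + sqrt(246) ≈ -6.8875e+8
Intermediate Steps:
M(d, H) = d*(H + d)
G = 35 (G = 6 + (-259 - 1*(-288)) = 6 + (-259 + 288) = 6 + 29 = 35)
S(I) = 4*I**4 (S(I) = (I*(I + I))**2 = (I*(2*I))**2 = (2*I**2)**2 = 4*I**4)
b(y) = sqrt(35 + y) (b(y) = sqrt(y + 35) = sqrt(35 + y))
c(L, v) = v**2 (c(L, v) = v*v = v**2)
b(211) - c(526, S(9)) = sqrt(35 + 211) - (4*9**4)**2 = sqrt(246) - (4*6561)**2 = sqrt(246) - 1*26244**2 = sqrt(246) - 1*688747536 = sqrt(246) - 688747536 = -688747536 + sqrt(246)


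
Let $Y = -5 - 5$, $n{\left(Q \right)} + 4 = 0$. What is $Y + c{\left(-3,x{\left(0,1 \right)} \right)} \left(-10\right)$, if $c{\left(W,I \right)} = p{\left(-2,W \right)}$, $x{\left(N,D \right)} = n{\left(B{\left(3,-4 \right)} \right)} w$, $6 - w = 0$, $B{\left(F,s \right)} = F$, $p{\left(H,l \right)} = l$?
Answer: $20$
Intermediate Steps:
$n{\left(Q \right)} = -4$ ($n{\left(Q \right)} = -4 + 0 = -4$)
$w = 6$ ($w = 6 - 0 = 6 + 0 = 6$)
$x{\left(N,D \right)} = -24$ ($x{\left(N,D \right)} = \left(-4\right) 6 = -24$)
$Y = -10$ ($Y = -5 - 5 = -10$)
$c{\left(W,I \right)} = W$
$Y + c{\left(-3,x{\left(0,1 \right)} \right)} \left(-10\right) = -10 - -30 = -10 + 30 = 20$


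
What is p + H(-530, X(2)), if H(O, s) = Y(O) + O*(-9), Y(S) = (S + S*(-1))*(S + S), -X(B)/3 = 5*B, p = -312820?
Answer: -308050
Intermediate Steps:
X(B) = -15*B
Y(S) = 0 (Y(S) = (S - S)*(2*S) = 0*(2*S) = 0)
H(O, s) = -9*O (H(O, s) = 0 + O*(-9) = 0 - 9*O = -9*O)
p + H(-530, X(2)) = -312820 - 9*(-530) = -312820 + 4770 = -308050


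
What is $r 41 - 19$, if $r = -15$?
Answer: $-634$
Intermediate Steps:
$r 41 - 19 = \left(-15\right) 41 - 19 = -615 - 19 = -634$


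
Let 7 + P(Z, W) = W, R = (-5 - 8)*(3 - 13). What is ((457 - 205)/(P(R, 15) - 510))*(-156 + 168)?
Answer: -1512/251 ≈ -6.0239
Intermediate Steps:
R = 130 (R = -13*(-10) = 130)
P(Z, W) = -7 + W
((457 - 205)/(P(R, 15) - 510))*(-156 + 168) = ((457 - 205)/((-7 + 15) - 510))*(-156 + 168) = (252/(8 - 510))*12 = (252/(-502))*12 = (252*(-1/502))*12 = -126/251*12 = -1512/251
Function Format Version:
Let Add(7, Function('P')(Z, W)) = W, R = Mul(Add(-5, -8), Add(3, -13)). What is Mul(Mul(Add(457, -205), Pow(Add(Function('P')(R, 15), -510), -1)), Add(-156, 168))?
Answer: Rational(-1512, 251) ≈ -6.0239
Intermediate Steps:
R = 130 (R = Mul(-13, -10) = 130)
Function('P')(Z, W) = Add(-7, W)
Mul(Mul(Add(457, -205), Pow(Add(Function('P')(R, 15), -510), -1)), Add(-156, 168)) = Mul(Mul(Add(457, -205), Pow(Add(Add(-7, 15), -510), -1)), Add(-156, 168)) = Mul(Mul(252, Pow(Add(8, -510), -1)), 12) = Mul(Mul(252, Pow(-502, -1)), 12) = Mul(Mul(252, Rational(-1, 502)), 12) = Mul(Rational(-126, 251), 12) = Rational(-1512, 251)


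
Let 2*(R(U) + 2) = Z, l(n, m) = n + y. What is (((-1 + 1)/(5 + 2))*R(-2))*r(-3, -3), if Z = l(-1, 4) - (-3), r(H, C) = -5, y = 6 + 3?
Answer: 0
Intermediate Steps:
y = 9
l(n, m) = 9 + n (l(n, m) = n + 9 = 9 + n)
Z = 11 (Z = (9 - 1) - (-3) = 8 - 1*(-3) = 8 + 3 = 11)
R(U) = 7/2 (R(U) = -2 + (½)*11 = -2 + 11/2 = 7/2)
(((-1 + 1)/(5 + 2))*R(-2))*r(-3, -3) = (((-1 + 1)/(5 + 2))*(7/2))*(-5) = ((0/7)*(7/2))*(-5) = ((0*(⅐))*(7/2))*(-5) = (0*(7/2))*(-5) = 0*(-5) = 0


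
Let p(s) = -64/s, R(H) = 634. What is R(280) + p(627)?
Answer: 397454/627 ≈ 633.90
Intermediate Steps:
R(280) + p(627) = 634 - 64/627 = 397454/627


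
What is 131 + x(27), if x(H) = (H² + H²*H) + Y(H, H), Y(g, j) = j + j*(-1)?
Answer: 20543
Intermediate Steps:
Y(g, j) = 0 (Y(g, j) = j - j = 0)
x(H) = H² + H³ (x(H) = (H² + H²*H) + 0 = (H² + H³) + 0 = H² + H³)
131 + x(27) = 131 + 27²*(1 + 27) = 131 + 729*28 = 131 + 20412 = 20543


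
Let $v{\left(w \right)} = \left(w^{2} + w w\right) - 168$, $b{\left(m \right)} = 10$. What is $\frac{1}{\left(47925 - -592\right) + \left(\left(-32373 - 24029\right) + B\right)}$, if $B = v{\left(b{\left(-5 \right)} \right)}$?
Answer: $- \frac{1}{7853} \approx -0.00012734$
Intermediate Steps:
$v{\left(w \right)} = -168 + 2 w^{2}$ ($v{\left(w \right)} = \left(w^{2} + w^{2}\right) - 168 = 2 w^{2} - 168 = -168 + 2 w^{2}$)
$B = 32$ ($B = -168 + 2 \cdot 10^{2} = -168 + 2 \cdot 100 = -168 + 200 = 32$)
$\frac{1}{\left(47925 - -592\right) + \left(\left(-32373 - 24029\right) + B\right)} = \frac{1}{\left(47925 - -592\right) + \left(\left(-32373 - 24029\right) + 32\right)} = \frac{1}{\left(47925 + 592\right) + \left(-56402 + 32\right)} = \frac{1}{48517 - 56370} = \frac{1}{-7853} = - \frac{1}{7853}$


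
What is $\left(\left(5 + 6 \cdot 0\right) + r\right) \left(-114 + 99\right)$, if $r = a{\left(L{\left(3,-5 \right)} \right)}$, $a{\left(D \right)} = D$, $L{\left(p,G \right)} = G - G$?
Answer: $-75$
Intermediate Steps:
$L{\left(p,G \right)} = 0$
$r = 0$
$\left(\left(5 + 6 \cdot 0\right) + r\right) \left(-114 + 99\right) = \left(\left(5 + 6 \cdot 0\right) + 0\right) \left(-114 + 99\right) = \left(\left(5 + 0\right) + 0\right) \left(-15\right) = \left(5 + 0\right) \left(-15\right) = 5 \left(-15\right) = -75$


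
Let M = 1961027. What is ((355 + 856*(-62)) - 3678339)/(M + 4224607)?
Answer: -266504/441831 ≈ -0.60318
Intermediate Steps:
((355 + 856*(-62)) - 3678339)/(M + 4224607) = ((355 + 856*(-62)) - 3678339)/(1961027 + 4224607) = ((355 - 53072) - 3678339)/6185634 = (-52717 - 3678339)*(1/6185634) = -3731056*1/6185634 = -266504/441831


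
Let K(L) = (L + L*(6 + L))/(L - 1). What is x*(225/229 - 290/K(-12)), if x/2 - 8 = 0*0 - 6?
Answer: 175366/687 ≈ 255.26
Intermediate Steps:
K(L) = (L + L*(6 + L))/(-1 + L)
x = 4 (x = 16 + 2*(0*0 - 6) = 16 + 2*(0 - 6) = 16 + 2*(-6) = 16 - 12 = 4)
x*(225/229 - 290/K(-12)) = 4*(225/229 - 290*(-(-1 - 12)/(12*(7 - 12)))) = 4*(225*(1/229) - 290/((-12*(-5)/(-13)))) = 4*(225/229 - 290/((-12*(-1/13)*(-5)))) = 4*(225/229 - 290/(-60/13)) = 4*(225/229 - 290*(-13/60)) = 4*(225/229 + 377/6) = 4*(87683/1374) = 175366/687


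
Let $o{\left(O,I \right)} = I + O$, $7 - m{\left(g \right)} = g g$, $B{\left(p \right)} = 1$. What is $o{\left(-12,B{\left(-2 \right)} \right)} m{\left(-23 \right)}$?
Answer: $5742$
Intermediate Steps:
$m{\left(g \right)} = 7 - g^{2}$ ($m{\left(g \right)} = 7 - g g = 7 - g^{2}$)
$o{\left(-12,B{\left(-2 \right)} \right)} m{\left(-23 \right)} = \left(1 - 12\right) \left(7 - \left(-23\right)^{2}\right) = - 11 \left(7 - 529\right) = \left(-11\right) \left(-522\right) = 5742$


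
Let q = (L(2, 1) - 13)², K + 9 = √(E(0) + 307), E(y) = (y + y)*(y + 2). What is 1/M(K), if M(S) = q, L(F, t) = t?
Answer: 1/144 ≈ 0.0069444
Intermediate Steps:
E(y) = 2*y*(2 + y) (E(y) = (2*y)*(2 + y) = 2*y*(2 + y))
K = -9 + √307 (K = -9 + √(2*0*(2 + 0) + 307) = -9 + √(2*0*2 + 307) = -9 + √(0 + 307) = -9 + √307 ≈ 8.5214)
q = 144 (q = (1 - 13)² = (-12)² = 144)
M(S) = 144
1/M(K) = 1/144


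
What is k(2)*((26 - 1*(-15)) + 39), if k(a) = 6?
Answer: 480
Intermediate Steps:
k(2)*((26 - 1*(-15)) + 39) = 6*((26 - 1*(-15)) + 39) = 6*((26 + 15) + 39) = 6*(41 + 39) = 6*80 = 480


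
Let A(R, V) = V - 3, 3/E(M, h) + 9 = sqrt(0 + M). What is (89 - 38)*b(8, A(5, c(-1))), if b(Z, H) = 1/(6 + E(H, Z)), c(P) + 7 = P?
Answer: 2975/333 + 17*I*sqrt(11)/333 ≈ 8.9339 + 0.16932*I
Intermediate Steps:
E(M, h) = 3/(-9 + sqrt(M)) (E(M, h) = 3/(-9 + sqrt(0 + M)) = 3/(-9 + sqrt(M)))
c(P) = -7 + P
A(R, V) = -3 + V
b(Z, H) = 1/(6 + 3/(-9 + sqrt(H)))
(89 - 38)*b(8, A(5, c(-1))) = (89 - 38)*((-9 + sqrt(-3 + (-7 - 1)))/(3*(-17 + 2*sqrt(-3 + (-7 - 1))))) = 51*((-9 + sqrt(-3 - 8))/(3*(-17 + 2*sqrt(-3 - 8)))) = 51*((-9 + sqrt(-11))/(3*(-17 + 2*sqrt(-11)))) = 51*((-9 + I*sqrt(11))/(3*(-17 + 2*(I*sqrt(11))))) = 51*((-9 + I*sqrt(11))/(3*(-17 + 2*I*sqrt(11)))) = 17*(-9 + I*sqrt(11))/(-17 + 2*I*sqrt(11))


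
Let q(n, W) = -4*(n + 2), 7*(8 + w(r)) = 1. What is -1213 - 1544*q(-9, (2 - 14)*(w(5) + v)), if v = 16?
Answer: -44445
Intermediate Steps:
w(r) = -55/7 (w(r) = -8 + (⅐)*1 = -8 + ⅐ = -55/7)
q(n, W) = -8 - 4*n (q(n, W) = -4*(2 + n) = -8 - 4*n)
-1213 - 1544*q(-9, (2 - 14)*(w(5) + v)) = -1213 - 1544*(-8 - 4*(-9)) = -1213 - 1544*(-8 + 36) = -1213 - 1544*28 = -1213 - 43232 = -44445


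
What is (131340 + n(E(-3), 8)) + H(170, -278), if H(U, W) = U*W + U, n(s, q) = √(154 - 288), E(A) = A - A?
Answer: 84250 + I*√134 ≈ 84250.0 + 11.576*I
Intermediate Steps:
E(A) = 0
n(s, q) = I*√134 (n(s, q) = √(-134) = I*√134)
H(U, W) = U + U*W
(131340 + n(E(-3), 8)) + H(170, -278) = (131340 + I*√134) + 170*(1 - 278) = (131340 + I*√134) + 170*(-277) = (131340 + I*√134) - 47090 = 84250 + I*√134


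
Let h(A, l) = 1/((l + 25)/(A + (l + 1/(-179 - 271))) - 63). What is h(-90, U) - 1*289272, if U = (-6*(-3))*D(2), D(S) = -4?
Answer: -1322439708637/4571613 ≈ -2.8927e+5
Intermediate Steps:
U = -72 (U = -6*(-3)*(-4) = 18*(-4) = -72)
h(A, l) = 1/(-63 + (25 + l)/(-1/450 + A + l)) (h(A, l) = 1/((25 + l)/(A + (l + 1/(-450))) - 63) = 1/((25 + l)/(A + (l - 1/450)) - 63) = 1/((25 + l)/(A + (-1/450 + l)) - 63) = 1/((25 + l)/(-1/450 + A + l) - 63) = 1/(-63 + (25 + l)/(-1/450 + A + l)))
h(-90, U) - 1*289272 = (1 - 450*(-90) - 450*(-72))/(9*(-1257 + 3100*(-72) + 3150*(-90))) - 1*289272 = (1 + 40500 + 32400)/(9*(-1257 - 223200 - 283500)) - 289272 = (⅑)*72901/(-507957) - 289272 = (⅑)*(-1/507957)*72901 - 289272 = -72901/4571613 - 289272 = -1322439708637/4571613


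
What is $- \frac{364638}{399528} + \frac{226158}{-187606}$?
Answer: $- \frac{13230394171}{6246154164} \approx -2.1182$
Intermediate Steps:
$- \frac{364638}{399528} + \frac{226158}{-187606} = \left(-364638\right) \frac{1}{399528} + 226158 \left(- \frac{1}{187606}\right) = - \frac{60773}{66588} - \frac{113079}{93803} = - \frac{13230394171}{6246154164}$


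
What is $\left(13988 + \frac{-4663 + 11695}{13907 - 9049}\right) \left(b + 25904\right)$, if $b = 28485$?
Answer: $\frac{1848158235152}{2429} \approx 7.6087 \cdot 10^{8}$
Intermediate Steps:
$\left(13988 + \frac{-4663 + 11695}{13907 - 9049}\right) \left(b + 25904\right) = \left(13988 + \frac{-4663 + 11695}{13907 - 9049}\right) \left(28485 + 25904\right) = \left(13988 + \frac{7032}{4858}\right) 54389 = \left(13988 + 7032 \cdot \frac{1}{4858}\right) 54389 = \left(13988 + \frac{3516}{2429}\right) 54389 = \frac{33980368}{2429} \cdot 54389 = \frac{1848158235152}{2429}$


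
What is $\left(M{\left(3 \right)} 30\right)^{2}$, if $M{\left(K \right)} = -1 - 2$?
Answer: $8100$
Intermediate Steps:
$M{\left(K \right)} = -3$
$\left(M{\left(3 \right)} 30\right)^{2} = \left(\left(-3\right) 30\right)^{2} = \left(-90\right)^{2} = 8100$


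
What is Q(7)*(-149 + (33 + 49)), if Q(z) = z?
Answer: -469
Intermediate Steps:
Q(7)*(-149 + (33 + 49)) = 7*(-149 + (33 + 49)) = 7*(-149 + 82) = 7*(-67) = -469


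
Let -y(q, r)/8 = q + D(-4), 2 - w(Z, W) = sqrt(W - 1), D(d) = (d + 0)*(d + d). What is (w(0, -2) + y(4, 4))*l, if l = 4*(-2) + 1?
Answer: 2002 + 7*I*sqrt(3) ≈ 2002.0 + 12.124*I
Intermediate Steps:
D(d) = 2*d**2 (D(d) = d*(2*d) = 2*d**2)
w(Z, W) = 2 - sqrt(-1 + W) (w(Z, W) = 2 - sqrt(W - 1) = 2 - sqrt(-1 + W))
l = -7 (l = -8 + 1 = -7)
y(q, r) = -256 - 8*q (y(q, r) = -8*(q + 2*(-4)**2) = -8*(q + 2*16) = -8*(q + 32) = -8*(32 + q) = -256 - 8*q)
(w(0, -2) + y(4, 4))*l = ((2 - sqrt(-1 - 2)) + (-256 - 8*4))*(-7) = ((2 - sqrt(-3)) + (-256 - 32))*(-7) = ((2 - I*sqrt(3)) - 288)*(-7) = (-286 - I*sqrt(3))*(-7) = 2002 + 7*I*sqrt(3)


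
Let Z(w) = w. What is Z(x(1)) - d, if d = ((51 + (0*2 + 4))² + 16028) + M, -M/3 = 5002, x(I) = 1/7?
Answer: -28328/7 ≈ -4046.9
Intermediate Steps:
x(I) = ⅐
M = -15006 (M = -3*5002 = -15006)
d = 4047 (d = ((51 + (0*2 + 4))² + 16028) - 15006 = ((51 + (0 + 4))² + 16028) - 15006 = ((51 + 4)² + 16028) - 15006 = (55² + 16028) - 15006 = (3025 + 16028) - 15006 = 19053 - 15006 = 4047)
Z(x(1)) - d = ⅐ - 1*4047 = ⅐ - 4047 = -28328/7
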